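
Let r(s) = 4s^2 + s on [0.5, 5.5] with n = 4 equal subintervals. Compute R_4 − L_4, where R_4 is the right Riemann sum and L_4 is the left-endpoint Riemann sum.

156.25

R_4 = 320.
L_4 = 163.75.
R_4 − L_4 = 156.25.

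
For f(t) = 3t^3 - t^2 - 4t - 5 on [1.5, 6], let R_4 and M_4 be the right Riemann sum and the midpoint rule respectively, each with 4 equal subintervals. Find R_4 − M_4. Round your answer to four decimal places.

376.3257

R_4 ≈ 1168.110352.
M_4 ≈ 791.784668.
R_4 − M_4 ≈ 376.3257.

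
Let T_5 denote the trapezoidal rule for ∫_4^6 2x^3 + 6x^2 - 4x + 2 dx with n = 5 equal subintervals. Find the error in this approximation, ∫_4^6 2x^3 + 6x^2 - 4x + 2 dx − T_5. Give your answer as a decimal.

-1.92

Exact integral: ∫_4^6 f(x) dx = 788.
T_5 = 789.92.
Error = 788 − 789.92 = -1.92.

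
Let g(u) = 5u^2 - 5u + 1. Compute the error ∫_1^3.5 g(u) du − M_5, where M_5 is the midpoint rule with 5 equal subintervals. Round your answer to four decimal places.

0.2604

Exact integral: ∫_1^3.5 g(u) du ≈ 44.166667.
M_5 = 43.90625.
Error ≈ 44.166667 − 43.90625 ≈ 0.2604.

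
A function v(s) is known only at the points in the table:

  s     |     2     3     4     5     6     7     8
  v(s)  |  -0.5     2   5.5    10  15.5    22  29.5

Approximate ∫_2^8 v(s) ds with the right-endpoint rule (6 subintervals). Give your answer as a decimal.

Δs = 1.
Sum = 1·[2 + 5.5 + 10 + 15.5 + 22 + 29.5] = 84.5.

84.5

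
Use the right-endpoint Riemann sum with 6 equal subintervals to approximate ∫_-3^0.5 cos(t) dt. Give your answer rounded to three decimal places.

Δt = (0.5 − (-3))/6 = 7/12.
Right endpoints: -29/12, -11/6, -1.25, -2/3, -1/12, 0.5.
f(-29/12) ≈ -0.749, f(-11/6) ≈ -0.260, f(-1.25) ≈ 0.315, f(-2/3) ≈ 0.786, f(-1/12) ≈ 0.997, f(0.5) ≈ 0.878.
Sum = Δt · [f(-29/12) + f(-11/6) + f(-1.25) + ...].
Sum ≈ 1.148.

1.148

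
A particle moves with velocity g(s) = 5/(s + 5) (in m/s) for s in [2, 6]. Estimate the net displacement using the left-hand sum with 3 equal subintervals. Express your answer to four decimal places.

2.4420

Δs = (6 − 2)/3 = 4/3.
Left endpoints: 2, 10/3, 14/3.
g(2) = 5/7, g(10/3) = 0.6, g(14/3) = 15/29.
Sum = Δs · [g(2) + g(10/3) + g(14/3)].
Sum ≈ 2.4420.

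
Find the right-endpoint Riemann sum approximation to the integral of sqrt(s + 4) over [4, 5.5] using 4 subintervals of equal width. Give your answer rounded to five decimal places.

Δs = (5.5 − 4)/4 = 0.375.
Right endpoints: 4.375, 4.75, 5.125, 5.5.
f(4.375) ≈ 2.89396, f(4.75) ≈ 2.95804, f(5.125) ≈ 3.02076, f(5.5) ≈ 3.08221.
Sum = Δs · [f(4.375) + f(4.75) + f(5.125) + f(5.5)].
Sum ≈ 4.48311.

4.48311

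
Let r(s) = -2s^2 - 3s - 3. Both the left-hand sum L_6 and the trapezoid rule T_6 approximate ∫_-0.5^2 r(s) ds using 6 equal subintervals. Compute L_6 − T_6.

L_6 ≈ -15.561343.
T_6 ≈ -18.686343.
L_6 − T_6 = 3.125.

3.125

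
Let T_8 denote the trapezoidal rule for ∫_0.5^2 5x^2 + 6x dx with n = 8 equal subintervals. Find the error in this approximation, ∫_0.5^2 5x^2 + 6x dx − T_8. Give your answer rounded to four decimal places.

-0.0439

Exact integral: ∫_0.5^2 f(x) dx = 24.375.
T_8 ≈ 24.418945.
Error ≈ 24.375 − 24.418945 ≈ -0.0439.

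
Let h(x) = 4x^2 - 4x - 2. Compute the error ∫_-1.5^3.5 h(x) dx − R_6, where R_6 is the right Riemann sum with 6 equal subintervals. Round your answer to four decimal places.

-10.6481

Exact integral: ∫_-1.5^3.5 h(x) dx ≈ 31.666667.
R_6 ≈ 42.314815.
Error ≈ 31.666667 − 42.314815 ≈ -10.6481.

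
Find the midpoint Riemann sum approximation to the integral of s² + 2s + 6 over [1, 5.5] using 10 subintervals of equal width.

Δs = (5.5 − 1)/10 = 0.45.
Midpoints: 1.225, 1.675, 2.125, 2.575, 3.025, 3.475, 3.925, 4.375, 4.825, 5.275.
f(1.225) = 9.950625, f(1.675) = 12.155625, f(2.125) = 14.765625, f(2.575) = 17.780625, f(3.025) = 21.200625, f(3.475) = 25.025625, f(3.925) = 29.255625, f(4.375) = 33.890625, f(4.825) = 38.930625, f(5.275) = 44.375625.
Sum = Δs · [f(1.225) + f(1.675) + f(2.125) + ...].
Sum = 111.2990625.

111.2990625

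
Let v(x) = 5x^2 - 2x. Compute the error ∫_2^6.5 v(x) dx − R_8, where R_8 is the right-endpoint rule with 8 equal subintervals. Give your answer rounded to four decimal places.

Exact integral: ∫_2^6.5 v(x) dx = 406.125.
R_8 ≈ 458.569336.
Error ≈ 406.125 − 458.569336 ≈ -52.4443.

-52.4443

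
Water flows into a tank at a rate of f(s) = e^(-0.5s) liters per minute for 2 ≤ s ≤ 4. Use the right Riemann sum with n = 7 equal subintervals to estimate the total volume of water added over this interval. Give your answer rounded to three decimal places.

Δs = (4 − 2)/7 = 2/7.
Right endpoints: 16/7, 18/7, 20/7, 22/7, 24/7, 26/7, 4.
f(16/7) ≈ 0.319, f(18/7) ≈ 0.276, f(20/7) ≈ 0.240, f(22/7) ≈ 0.208, f(24/7) ≈ 0.180, f(26/7) ≈ 0.156, f(4) ≈ 0.135.
Sum = Δs · [f(16/7) + f(18/7) + f(20/7) + ...].
Sum ≈ 0.433.

0.433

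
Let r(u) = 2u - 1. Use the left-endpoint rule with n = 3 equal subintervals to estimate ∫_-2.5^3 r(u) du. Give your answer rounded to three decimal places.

Δu = (3 − (-2.5))/3 = 11/6.
Left endpoints: -2.5, -2/3, 7/6.
r(-2.5) = -6, r(-2/3) = -7/3, r(7/6) = 4/3.
Sum = Δu · [r(-2.5) + r(-2/3) + r(7/6)].
Sum ≈ -12.833.

-12.833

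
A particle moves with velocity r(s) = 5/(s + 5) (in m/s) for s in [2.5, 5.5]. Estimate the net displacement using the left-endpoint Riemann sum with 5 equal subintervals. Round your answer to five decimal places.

1.74081

Δs = (5.5 − 2.5)/5 = 0.6.
Left endpoints: 2.5, 3.1, 3.7, 4.3, 4.9.
r(2.5) = 2/3, r(3.1) = 50/81, r(3.7) = 50/87, r(4.3) = 50/93, r(4.9) = 50/99.
Sum = Δs · [r(2.5) + r(3.1) + r(3.7) + r(4.3) + r(4.9)].
Sum ≈ 1.74081.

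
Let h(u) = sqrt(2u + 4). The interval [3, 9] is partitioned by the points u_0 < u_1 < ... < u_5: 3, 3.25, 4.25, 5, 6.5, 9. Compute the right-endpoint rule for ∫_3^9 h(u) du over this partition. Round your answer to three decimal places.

25.063

Subinterval widths: 0.25, 1, 0.75, 1.5, 2.5.
Right endpoints: 3.25, 4.25, 5, 6.5, 9.
h(3.25) ≈ 3.240, h(4.25) ≈ 3.536, h(5) ≈ 3.742, h(6.5) ≈ 4.123, h(9) ≈ 4.690.
Sum = Σ Δu_i · h(u_i).
Sum ≈ 25.063.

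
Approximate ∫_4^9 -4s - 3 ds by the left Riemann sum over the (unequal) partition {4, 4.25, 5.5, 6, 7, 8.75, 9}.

-133

Subinterval widths: 0.25, 1.25, 0.5, 1, 1.75, 0.25.
Left endpoints: 4, 4.25, 5.5, 6, 7, 8.75.
f(4) = -19, f(4.25) = -20, f(5.5) = -25, f(6) = -27, f(7) = -31, f(8.75) = -38.
Sum = Σ Δs_i · f(s_i).
Sum = -133.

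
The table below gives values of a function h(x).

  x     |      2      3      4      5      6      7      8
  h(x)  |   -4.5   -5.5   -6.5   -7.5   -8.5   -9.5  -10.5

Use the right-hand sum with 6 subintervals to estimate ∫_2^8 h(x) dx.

-48

Δx = 1.
Sum = 1·[(-5.5) + (-6.5) + (-7.5) + (-8.5) + (-9.5) + (-10.5)] = -48.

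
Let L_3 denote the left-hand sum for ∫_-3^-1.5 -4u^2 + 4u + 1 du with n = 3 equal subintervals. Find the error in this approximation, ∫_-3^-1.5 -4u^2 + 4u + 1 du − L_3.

Exact integral: ∫_-3^-1.5 f(u) du = -43.5.
L_3 = -52.
Error = -43.5 − (-52) = 8.5.

8.5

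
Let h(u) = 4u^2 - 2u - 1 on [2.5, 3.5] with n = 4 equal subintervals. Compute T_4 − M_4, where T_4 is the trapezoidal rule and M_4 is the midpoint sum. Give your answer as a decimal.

0.0625

T_4 = 29.375.
M_4 = 29.3125.
T_4 − M_4 = 0.0625.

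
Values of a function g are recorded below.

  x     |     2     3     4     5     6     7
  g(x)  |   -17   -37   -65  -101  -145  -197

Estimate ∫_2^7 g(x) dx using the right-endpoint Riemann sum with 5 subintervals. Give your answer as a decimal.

Δx = 1.
Sum = 1·[(-37) + (-65) + (-101) + (-145) + (-197)] = -545.

-545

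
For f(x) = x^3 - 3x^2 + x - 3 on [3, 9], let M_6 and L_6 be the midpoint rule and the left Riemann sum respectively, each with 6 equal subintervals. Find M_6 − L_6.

223.5

M_6 = 928.5.
L_6 = 705.
M_6 − L_6 = 223.5.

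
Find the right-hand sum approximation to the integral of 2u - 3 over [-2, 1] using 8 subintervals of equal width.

Δu = (1 − (-2))/8 = 0.375.
Right endpoints: -1.625, -1.25, -0.875, -0.5, -0.125, 0.25, 0.625, 1.
f(-1.625) = -6.25, f(-1.25) = -5.5, f(-0.875) = -4.75, f(-0.5) = -4, f(-0.125) = -3.25, f(0.25) = -2.5, f(0.625) = -1.75, f(1) = -1.
Sum = Δu · [f(-1.625) + f(-1.25) + f(-0.875) + ...].
Sum = -10.875.

-10.875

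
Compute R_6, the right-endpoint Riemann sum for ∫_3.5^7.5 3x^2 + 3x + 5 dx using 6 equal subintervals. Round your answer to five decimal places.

Δx = (7.5 − 3.5)/6 = 2/3.
Right endpoints: 25/6, 29/6, 5.5, 37/6, 41/6, 7.5.
f(25/6) = 835/12, f(29/6) = 1075/12, f(5.5) = 112.25, f(37/6) = 1651/12, f(41/6) = 1987/12, f(7.5) = 196.25.
Sum = Δx · [f(25/6) + f(29/6) + f(5.5) + ...].
Sum ≈ 513.88889.

513.88889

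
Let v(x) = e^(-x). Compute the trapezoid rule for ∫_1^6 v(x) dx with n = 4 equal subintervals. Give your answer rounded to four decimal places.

Δx = (6 − 1)/4 = 1.25.
v(1) ≈ 0.3679, v(2.25) ≈ 0.1054, v(3.5) ≈ 0.0302, v(4.75) ≈ 0.0087, v(6) ≈ 0.0025.
T_4 = (Δx/2)·[v(x_0) + 2v(x_1) + 2v(x_2) + 2v(x_3) + v(x_4)].
Sum ≈ 0.4118.

0.4118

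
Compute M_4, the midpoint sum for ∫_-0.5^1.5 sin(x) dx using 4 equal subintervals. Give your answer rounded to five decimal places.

Δx = (1.5 − (-0.5))/4 = 0.5.
Midpoints: -0.25, 0.25, 0.75, 1.25.
f(-0.25) ≈ -0.24740, f(0.25) ≈ 0.24740, f(0.75) ≈ 0.68164, f(1.25) ≈ 0.94898.
Sum = Δx · [f(-0.25) + f(0.25) + f(0.75) + f(1.25)].
Sum ≈ 0.81531.

0.81531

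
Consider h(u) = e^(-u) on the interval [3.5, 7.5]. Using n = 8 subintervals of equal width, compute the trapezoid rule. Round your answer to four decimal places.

Δu = (7.5 − 3.5)/8 = 0.5.
h(3.5) ≈ 0.0302, h(4) ≈ 0.0183, h(4.5) ≈ 0.0111, h(5) ≈ 0.0067, h(5.5) ≈ 0.0041, h(6) ≈ 0.0025, h(6.5) ≈ 0.0015, h(7) ≈ 0.0009, h(7.5) ≈ 0.0006.
T_8 = (Δu/2)·[h(u_0) + 2h(u_1) + ... + 2h(u_{7}) + h(u_8)].
Sum ≈ 0.0303.

0.0303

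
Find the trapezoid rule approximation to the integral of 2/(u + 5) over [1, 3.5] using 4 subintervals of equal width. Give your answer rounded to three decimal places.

0.698

Δu = (3.5 − 1)/4 = 0.625.
f(1) = 1/3, f(1.625) = 16/53, f(2.25) = 8/29, f(2.875) = 16/63, f(3.5) = 4/17.
T_4 = (Δu/2)·[f(u_0) + 2f(u_1) + 2f(u_2) + 2f(u_3) + f(u_4)].
Sum ≈ 0.698.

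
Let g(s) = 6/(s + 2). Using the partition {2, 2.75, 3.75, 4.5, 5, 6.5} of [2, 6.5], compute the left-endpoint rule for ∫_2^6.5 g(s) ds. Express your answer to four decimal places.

4.9180

Subinterval widths: 0.75, 1, 0.75, 0.5, 1.5.
Left endpoints: 2, 2.75, 3.75, 4.5, 5.
g(2) = 1.5, g(2.75) = 24/19, g(3.75) = 24/23, g(4.5) = 12/13, g(5) = 6/7.
Sum = Σ Δs_i · g(s_i).
Sum ≈ 4.9180.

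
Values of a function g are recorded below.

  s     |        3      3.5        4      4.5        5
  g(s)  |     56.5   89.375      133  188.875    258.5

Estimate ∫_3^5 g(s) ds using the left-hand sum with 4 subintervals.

233.875

Δs = 0.5.
Sum = 0.5·[56.5 + 89.375 + 133 + 188.875] = 233.875.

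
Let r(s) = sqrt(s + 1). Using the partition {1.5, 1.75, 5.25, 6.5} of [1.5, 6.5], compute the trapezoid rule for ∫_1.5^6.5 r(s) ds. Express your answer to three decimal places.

Subinterval widths: 0.25, 3.5, 1.25.
r(1.5) ≈ 1.581, r(1.75) ≈ 1.658, r(5.25) ≈ 2.500, r(6.5) ≈ 2.739.
On each subinterval the trapezoid contributes (Δs_i/2)·[r(s_{i-1}) + r(s_i)].
Sum ≈ 10.956.

10.956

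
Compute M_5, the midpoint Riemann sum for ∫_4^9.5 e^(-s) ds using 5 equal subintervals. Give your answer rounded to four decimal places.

Δs = (9.5 − 4)/5 = 1.1.
Midpoints: 4.55, 5.65, 6.75, 7.85, 8.95.
f(4.55) ≈ 0.0106, f(5.65) ≈ 0.0035, f(6.75) ≈ 0.0012, f(7.85) ≈ 0.0004, f(8.95) ≈ 0.0001.
Sum = Δs · [f(4.55) + f(5.65) + f(6.75) + f(7.85) + f(8.95)].
Sum ≈ 0.0174.

0.0174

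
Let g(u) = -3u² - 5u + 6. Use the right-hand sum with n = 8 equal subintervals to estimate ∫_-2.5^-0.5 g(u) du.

12.4375

Δu = (-0.5 − (-2.5))/8 = 0.25.
Right endpoints: -2.25, -2, -1.75, -1.5, -1.25, -1, -0.75, -0.5.
g(-2.25) = 2.0625, g(-2) = 4, g(-1.75) = 5.5625, g(-1.5) = 6.75, g(-1.25) = 7.5625, g(-1) = 8, g(-0.75) = 8.0625, g(-0.5) = 7.75.
Sum = Δu · [g(-2.25) + g(-2) + g(-1.75) + ...].
Sum = 12.4375.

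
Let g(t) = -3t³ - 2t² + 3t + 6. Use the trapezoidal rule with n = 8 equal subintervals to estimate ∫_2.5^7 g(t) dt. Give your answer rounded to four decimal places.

-1909.1975

Δt = (7 − 2.5)/8 = 0.5625.
g(2.5) = -45.875, g(3.0625) = -367571/4096, g(3.625) = -77983/512, g(4.1875) = -969905/4096, g(4.75) = -346.390625, g(5.3125) = -1983719/4096, g(5.875) = -334717/512, g(6.4375) = -3513989/4096, g(7) = -1100.
T_8 = (Δt/2)·[g(t_0) + 2g(t_1) + ... + 2g(t_{7}) + g(t_8)].
Sum ≈ -1909.1975.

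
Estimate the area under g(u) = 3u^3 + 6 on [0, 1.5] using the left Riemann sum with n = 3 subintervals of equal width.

Δu = (1.5 − 0)/3 = 0.5.
Left endpoints: 0, 0.5, 1.
g(0) = 6, g(0.5) = 6.375, g(1) = 9.
Sum = Δu · [g(0) + g(0.5) + g(1)].
Sum = 10.6875.

10.6875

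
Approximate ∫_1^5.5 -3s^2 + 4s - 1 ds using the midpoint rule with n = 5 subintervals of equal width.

Δs = (5.5 − 1)/5 = 0.9.
Midpoints: 1.45, 2.35, 3.25, 4.15, 5.05.
f(1.45) = -1.5075, f(2.35) = -8.1675, f(3.25) = -19.6875, f(4.15) = -36.0675, f(5.05) = -57.3075.
Sum = Δs · [f(1.45) + f(2.35) + f(3.25) + f(4.15) + f(5.05)].
Sum = -110.46375.

-110.46375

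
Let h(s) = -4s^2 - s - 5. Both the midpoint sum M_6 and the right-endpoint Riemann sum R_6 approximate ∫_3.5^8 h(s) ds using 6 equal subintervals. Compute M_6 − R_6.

M_6 = -673.03125.
R_6 = -754.875.
M_6 − R_6 = 81.84375.

81.84375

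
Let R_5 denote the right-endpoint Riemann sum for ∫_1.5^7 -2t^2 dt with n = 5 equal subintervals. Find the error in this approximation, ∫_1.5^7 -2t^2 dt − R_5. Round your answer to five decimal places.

Exact integral: ∫_1.5^7 f(t) dt ≈ -226.4166667.
R_5 = -280.06.
Error ≈ -226.4166667 − (-280.06) ≈ 53.64333.

53.64333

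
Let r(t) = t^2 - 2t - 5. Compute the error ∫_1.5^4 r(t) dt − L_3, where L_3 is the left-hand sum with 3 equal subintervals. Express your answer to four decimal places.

Exact integral: ∫_1.5^4 r(t) dt ≈ -6.041667.
L_3 ≈ -9.398148.
Error ≈ -6.041667 − (-9.398148) ≈ 3.3565.

3.3565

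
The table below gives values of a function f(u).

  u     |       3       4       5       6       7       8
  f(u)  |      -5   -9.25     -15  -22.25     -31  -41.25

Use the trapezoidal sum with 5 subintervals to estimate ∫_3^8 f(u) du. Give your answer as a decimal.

Δu = 1.
T_5 = (1/2)·[(-5) + 2·(-9.25) + 2·(-15) + 2·(-22.25) + 2·(-31) + (-41.25)] = -100.625.

-100.625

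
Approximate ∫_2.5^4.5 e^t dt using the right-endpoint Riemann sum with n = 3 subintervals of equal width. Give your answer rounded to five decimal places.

Δt = (4.5 − 2.5)/3 = 2/3.
Right endpoints: 19/6, 23/6, 4.5.
f(19/6) ≈ 23.72826, f(23/6) ≈ 46.21634, f(4.5) ≈ 90.01713.
Sum = Δt · [f(19/6) + f(23/6) + f(4.5)].
Sum ≈ 106.64115.

106.64115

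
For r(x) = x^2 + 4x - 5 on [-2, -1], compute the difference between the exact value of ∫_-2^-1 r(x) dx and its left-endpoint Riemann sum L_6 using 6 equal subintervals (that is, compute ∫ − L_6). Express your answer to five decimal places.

0.07870

Exact integral: ∫_-2^-1 r(x) dx ≈ -8.6666667.
L_6 ≈ -8.7453704.
Error ≈ -8.6666667 − (-8.7453704) ≈ 0.07870.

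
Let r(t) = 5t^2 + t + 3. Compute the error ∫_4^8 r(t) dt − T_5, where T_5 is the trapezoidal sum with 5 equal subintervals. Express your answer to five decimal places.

Exact integral: ∫_4^8 r(t) dt ≈ 782.6666667.
T_5 = 784.8.
Error ≈ 782.6666667 − 784.8 ≈ -2.13333.

-2.13333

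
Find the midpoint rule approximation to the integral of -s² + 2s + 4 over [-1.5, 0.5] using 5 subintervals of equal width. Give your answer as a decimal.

4.86

Δs = (0.5 − (-1.5))/5 = 0.4.
Midpoints: -1.3, -0.9, -0.5, -0.1, 0.3.
f(-1.3) = -0.29, f(-0.9) = 1.39, f(-0.5) = 2.75, f(-0.1) = 3.79, f(0.3) = 4.51.
Sum = Δs · [f(-1.3) + f(-0.9) + f(-0.5) + f(-0.1) + f(0.3)].
Sum = 4.86.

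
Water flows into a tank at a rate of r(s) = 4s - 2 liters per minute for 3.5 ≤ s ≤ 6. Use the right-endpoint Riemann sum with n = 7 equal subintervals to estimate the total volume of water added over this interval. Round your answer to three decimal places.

Δs = (6 − 3.5)/7 = 5/14.
Right endpoints: 27/7, 59/14, 32/7, 69/14, 37/7, 79/14, 6.
r(27/7) = 94/7, r(59/14) = 104/7, r(32/7) = 114/7, r(69/14) = 124/7, r(37/7) = 134/7, r(79/14) = 144/7, r(6) = 22.
Sum = Δs · [r(27/7) + r(59/14) + r(32/7) + ...].
Sum ≈ 44.286.

44.286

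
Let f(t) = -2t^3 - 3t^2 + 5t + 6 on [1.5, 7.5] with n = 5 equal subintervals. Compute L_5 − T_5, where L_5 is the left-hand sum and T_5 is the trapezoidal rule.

L_5 = -1288.8.
T_5 = -1870.2.
L_5 − T_5 = 581.4.

581.4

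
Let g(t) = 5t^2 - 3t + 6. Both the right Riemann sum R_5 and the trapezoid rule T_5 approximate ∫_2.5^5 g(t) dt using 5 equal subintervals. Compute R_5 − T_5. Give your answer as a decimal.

21.5625

R_5 = 191.25.
T_5 = 169.6875.
R_5 − T_5 = 21.5625.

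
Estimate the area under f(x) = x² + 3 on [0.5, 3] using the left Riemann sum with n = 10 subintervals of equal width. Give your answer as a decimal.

15.390625

Δx = (3 − 0.5)/10 = 0.25.
Left endpoints: 0.5, 0.75, 1, 1.25, 1.5, 1.75, 2, 2.25, 2.5, 2.75.
f(0.5) = 3.25, f(0.75) = 3.5625, f(1) = 4, f(1.25) = 4.5625, f(1.5) = 5.25, f(1.75) = 6.0625, f(2) = 7, f(2.25) = 8.0625, f(2.5) = 9.25, f(2.75) = 10.5625.
Sum = Δx · [f(0.5) + f(0.75) + f(1) + ...].
Sum = 15.390625.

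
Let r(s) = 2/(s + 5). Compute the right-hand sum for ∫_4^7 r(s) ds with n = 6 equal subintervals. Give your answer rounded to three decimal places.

0.562

Δs = (7 − 4)/6 = 0.5.
Right endpoints: 4.5, 5, 5.5, 6, 6.5, 7.
r(4.5) = 4/19, r(5) = 0.2, r(5.5) = 4/21, r(6) = 2/11, r(6.5) = 4/23, r(7) = 1/6.
Sum = Δs · [r(4.5) + r(5) + r(5.5) + ...].
Sum ≈ 0.562.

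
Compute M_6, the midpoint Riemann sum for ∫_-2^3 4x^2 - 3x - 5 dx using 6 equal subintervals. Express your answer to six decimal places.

13.009259

Δx = (3 − (-2))/6 = 5/6.
Midpoints: -19/12, -0.75, 1/12, 11/12, 1.75, 31/12.
f(-19/12) = 88/9, f(-0.75) = -0.5, f(1/12) = -47/9, f(11/12) = -79/18, f(1.75) = 2, f(31/12) = 251/18.
Sum = Δx · [f(-19/12) + f(-0.75) + f(1/12) + ...].
Sum ≈ 13.009259.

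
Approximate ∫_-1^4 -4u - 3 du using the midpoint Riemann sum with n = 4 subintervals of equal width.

-45

Δu = (4 − (-1))/4 = 1.25.
Midpoints: -0.375, 0.875, 2.125, 3.375.
f(-0.375) = -1.5, f(0.875) = -6.5, f(2.125) = -11.5, f(3.375) = -16.5.
Sum = Δu · [f(-0.375) + f(0.875) + f(2.125) + f(3.375)].
Sum = -45.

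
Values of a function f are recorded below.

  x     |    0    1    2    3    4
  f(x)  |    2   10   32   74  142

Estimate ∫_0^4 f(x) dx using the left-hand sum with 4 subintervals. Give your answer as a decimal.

Δx = 1.
Sum = 1·[2 + 10 + 32 + 74] = 118.

118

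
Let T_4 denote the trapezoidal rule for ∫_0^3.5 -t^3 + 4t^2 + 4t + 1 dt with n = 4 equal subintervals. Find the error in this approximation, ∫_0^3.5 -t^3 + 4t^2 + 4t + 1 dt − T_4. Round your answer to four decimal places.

0.5583

Exact integral: ∫_0^3.5 f(t) dt ≈ 47.651042.
T_4 ≈ 47.092773.
Error ≈ 47.651042 − 47.092773 ≈ 0.5583.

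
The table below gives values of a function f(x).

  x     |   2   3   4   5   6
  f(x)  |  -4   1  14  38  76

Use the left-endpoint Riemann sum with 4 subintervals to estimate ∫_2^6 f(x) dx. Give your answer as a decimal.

49

Δx = 1.
Sum = 1·[(-4) + 1 + 14 + 38] = 49.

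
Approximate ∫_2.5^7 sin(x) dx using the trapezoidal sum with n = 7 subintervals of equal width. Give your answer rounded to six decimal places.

Δx = (7 − 2.5)/7 = 9/14.
f(2.5) ≈ 0.598472, f(22/7) ≈ -0.001264, f(53/14) ≈ -0.600496, f(31/7) ≈ -0.959993, f(71/14) ≈ -0.936235, f(40/7) ≈ -0.538705, f(89/14) ≈ 0.073890, f(7) ≈ 0.656987.
T_7 = (Δx/2)·[f(x_0) + 2f(x_1) + ... + 2f(x_{6}) + f(x_7)].
Sum ≈ -1.501119.

-1.501119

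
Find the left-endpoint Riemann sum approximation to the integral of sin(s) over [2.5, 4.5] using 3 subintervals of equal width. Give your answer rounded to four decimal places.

-0.0430

Δs = (4.5 − 2.5)/3 = 2/3.
Left endpoints: 2.5, 19/6, 23/6.
f(2.5) ≈ 0.5985, f(19/6) ≈ -0.0251, f(23/6) ≈ -0.6379.
Sum = Δs · [f(2.5) + f(19/6) + f(23/6)].
Sum ≈ -0.0430.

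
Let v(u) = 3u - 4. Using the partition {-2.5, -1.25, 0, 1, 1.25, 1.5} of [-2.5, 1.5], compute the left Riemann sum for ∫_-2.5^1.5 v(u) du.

-28.375

Subinterval widths: 1.25, 1.25, 1, 0.25, 0.25.
Left endpoints: -2.5, -1.25, 0, 1, 1.25.
v(-2.5) = -11.5, v(-1.25) = -7.75, v(0) = -4, v(1) = -1, v(1.25) = -0.25.
Sum = Σ Δu_i · v(u_i).
Sum = -28.375.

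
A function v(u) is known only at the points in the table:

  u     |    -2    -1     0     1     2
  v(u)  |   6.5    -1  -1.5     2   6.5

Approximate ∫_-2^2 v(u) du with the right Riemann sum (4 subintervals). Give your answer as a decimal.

Δu = 1.
Sum = 1·[(-1) + (-1.5) + 2 + 6.5] = 6.

6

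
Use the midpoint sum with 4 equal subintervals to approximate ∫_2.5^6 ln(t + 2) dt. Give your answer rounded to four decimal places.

Δt = (6 − 2.5)/4 = 0.875.
Midpoints: 2.9375, 3.8125, 4.6875, 5.5625.
f(2.9375) ≈ 1.5969, f(3.8125) ≈ 1.7600, f(4.6875) ≈ 1.9002, f(5.5625) ≈ 2.0232.
Sum = Δt · [f(2.9375) + f(3.8125) + f(4.6875) + f(5.5625)].
Sum ≈ 6.3703.

6.3703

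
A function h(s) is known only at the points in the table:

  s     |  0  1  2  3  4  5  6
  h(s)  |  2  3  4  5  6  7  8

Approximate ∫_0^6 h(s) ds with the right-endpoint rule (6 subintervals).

33

Δs = 1.
Sum = 1·[3 + 4 + 5 + 6 + 7 + 8] = 33.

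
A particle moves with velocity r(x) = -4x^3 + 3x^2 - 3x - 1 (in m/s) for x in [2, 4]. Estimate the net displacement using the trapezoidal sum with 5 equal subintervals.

Δx = (4 − 2)/5 = 0.4.
r(2) = -27, r(2.4) = -46.216, r(2.8) = -73.688, r(3.2) = -110.952, r(3.6) = -159.544, r(4) = -221.
T_5 = (Δx/2)·[r(x_0) + 2r(x_1) + ... + 2r(x_{4}) + r(x_5)].
Sum = -205.76.

-205.76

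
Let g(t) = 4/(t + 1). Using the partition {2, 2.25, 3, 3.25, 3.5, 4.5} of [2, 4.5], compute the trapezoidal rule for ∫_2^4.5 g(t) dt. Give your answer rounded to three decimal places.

2.437

Subinterval widths: 0.25, 0.75, 0.25, 0.25, 1.
g(2) = 4/3, g(2.25) = 16/13, g(3) = 1, g(3.25) = 16/17, g(3.5) = 8/9, g(4.5) = 8/11.
On each subinterval the trapezoid contributes (Δt_i/2)·[g(t_{i-1}) + g(t_i)].
Sum ≈ 2.437.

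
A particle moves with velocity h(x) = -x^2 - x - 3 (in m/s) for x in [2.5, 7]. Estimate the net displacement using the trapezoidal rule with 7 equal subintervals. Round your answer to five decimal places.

-144.30995

Δx = (7 − 2.5)/7 = 9/14.
h(2.5) = -11.75, h(22/7) = -785/49, h(53/14) = -4139/196, h(31/7) = -1325/49, h(71/14) = -6623/196, h(40/7) = -2027/49, h(89/14) = -9755/196, h(7) = -59.
T_7 = (Δx/2)·[h(x_0) + 2h(x_1) + ... + 2h(x_{6}) + h(x_7)].
Sum ≈ -144.30995.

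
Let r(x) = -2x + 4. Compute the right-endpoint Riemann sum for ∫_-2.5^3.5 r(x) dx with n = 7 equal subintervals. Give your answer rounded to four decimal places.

Δx = (3.5 − (-2.5))/7 = 6/7.
Right endpoints: -23/14, -11/14, 1/14, 13/14, 25/14, 37/14, 3.5.
r(-23/14) = 51/7, r(-11/14) = 39/7, r(1/14) = 27/7, r(13/14) = 15/7, r(25/14) = 3/7, r(37/14) = -9/7, r(3.5) = -3.
Sum = Δx · [r(-23/14) + r(-11/14) + r(1/14) + ...].
Sum ≈ 12.8571.

12.8571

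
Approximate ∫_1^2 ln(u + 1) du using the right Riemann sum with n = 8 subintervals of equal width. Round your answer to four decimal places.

0.9347

Δu = (2 − 1)/8 = 0.125.
Right endpoints: 1.125, 1.25, 1.375, 1.5, 1.625, 1.75, 1.875, 2.
f(1.125) ≈ 0.7538, f(1.25) ≈ 0.8109, f(1.375) ≈ 0.8650, f(1.5) ≈ 0.9163, f(1.625) ≈ 0.9651, f(1.75) ≈ 1.0116, f(1.875) ≈ 1.0561, f(2) ≈ 1.0986.
Sum = Δu · [f(1.125) + f(1.25) + f(1.375) + ...].
Sum ≈ 0.9347.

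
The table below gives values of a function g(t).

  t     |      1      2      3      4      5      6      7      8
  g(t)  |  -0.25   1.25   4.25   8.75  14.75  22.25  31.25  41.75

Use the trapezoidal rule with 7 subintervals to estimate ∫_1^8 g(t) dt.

Δt = 1.
T_7 = (1/2)·[(-0.25) + 2·1.25 + 2·4.25 + 2·8.75 + 2·14.75 + 2·22.25 + 2·31.25 + 41.75] = 103.25.

103.25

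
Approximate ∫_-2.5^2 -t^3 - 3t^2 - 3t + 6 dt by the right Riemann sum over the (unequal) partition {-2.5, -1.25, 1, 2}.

-13.48046875

Subinterval widths: 1.25, 2.25, 1.
Right endpoints: -1.25, 1, 2.
f(-1.25) = 7.015625, f(1) = -1, f(2) = -20.
Sum = Σ Δt_i · f(t_i).
Sum = -13.48046875.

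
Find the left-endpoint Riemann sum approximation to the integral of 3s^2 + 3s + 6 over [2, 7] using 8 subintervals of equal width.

386.6015625

Δs = (7 − 2)/8 = 0.625.
Left endpoints: 2, 2.625, 3.25, 3.875, 4.5, 5.125, 5.75, 6.375.
f(2) = 24, f(2.625) = 34.546875, f(3.25) = 47.4375, f(3.875) = 62.671875, f(4.5) = 80.25, f(5.125) = 100.171875, f(5.75) = 122.4375, f(6.375) = 147.046875.
Sum = Δs · [f(2) + f(2.625) + f(3.25) + ...].
Sum = 386.6015625.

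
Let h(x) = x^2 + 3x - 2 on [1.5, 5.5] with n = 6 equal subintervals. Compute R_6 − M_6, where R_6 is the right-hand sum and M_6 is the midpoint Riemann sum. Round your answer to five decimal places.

13.77778

R_6 ≈ 101.9629630.
M_6 ≈ 88.1851852.
R_6 − M_6 ≈ 13.77778.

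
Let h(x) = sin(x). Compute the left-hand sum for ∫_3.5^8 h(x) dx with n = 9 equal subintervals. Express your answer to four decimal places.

-1.1094

Δx = (8 − 3.5)/9 = 0.5.
Left endpoints: 3.5, 4, 4.5, 5, 5.5, 6, 6.5, 7, 7.5.
h(3.5) ≈ -0.3508, h(4) ≈ -0.7568, h(4.5) ≈ -0.9775, h(5) ≈ -0.9589, h(5.5) ≈ -0.7055, h(6) ≈ -0.2794, h(6.5) ≈ 0.2151, h(7) ≈ 0.6570, h(7.5) ≈ 0.9380.
Sum = Δx · [h(3.5) + h(4) + h(4.5) + ...].
Sum ≈ -1.1094.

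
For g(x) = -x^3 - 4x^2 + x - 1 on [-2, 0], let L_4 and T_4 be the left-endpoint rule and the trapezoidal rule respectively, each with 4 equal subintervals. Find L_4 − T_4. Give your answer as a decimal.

L_4 = -13.25.
T_4 = -10.75.
L_4 − T_4 = -2.5.

-2.5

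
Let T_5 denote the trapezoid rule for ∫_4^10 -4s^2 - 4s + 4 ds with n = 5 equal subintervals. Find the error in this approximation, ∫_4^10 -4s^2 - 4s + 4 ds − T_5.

5.76

Exact integral: ∫_4^10 f(s) ds = -1392.
T_5 = -1397.76.
Error = -1392 − (-1397.76) = 5.76.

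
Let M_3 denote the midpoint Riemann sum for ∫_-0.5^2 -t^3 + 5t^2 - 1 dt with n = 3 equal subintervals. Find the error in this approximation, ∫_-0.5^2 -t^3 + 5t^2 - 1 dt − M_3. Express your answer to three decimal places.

Exact integral: ∫_-0.5^2 f(t) dt ≈ 7.05729.
M_3 ≈ 6.65943.
Error ≈ 7.05729 − 6.65943 ≈ 0.398.

0.398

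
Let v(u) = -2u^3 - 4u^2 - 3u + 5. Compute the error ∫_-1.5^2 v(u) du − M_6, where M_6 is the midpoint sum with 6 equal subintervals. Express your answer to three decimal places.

-0.546

Exact integral: ∫_-1.5^2 v(u) du ≈ -5.76042.
M_6 ≈ -5.21455.
Error ≈ -5.76042 − (-5.21455) ≈ -0.546.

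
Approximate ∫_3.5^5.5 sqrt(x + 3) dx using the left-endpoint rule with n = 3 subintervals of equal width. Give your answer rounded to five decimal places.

5.35025

Δx = (5.5 − 3.5)/3 = 2/3.
Left endpoints: 3.5, 25/6, 29/6.
f(3.5) ≈ 2.54951, f(25/6) ≈ 2.67706, f(29/6) ≈ 2.79881.
Sum = Δx · [f(3.5) + f(25/6) + f(29/6)].
Sum ≈ 5.35025.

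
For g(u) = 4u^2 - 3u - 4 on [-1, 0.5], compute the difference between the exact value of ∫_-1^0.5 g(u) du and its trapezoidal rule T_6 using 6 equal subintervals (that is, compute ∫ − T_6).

-0.0625

Exact integral: ∫_-1^0.5 g(u) du = -3.375.
T_6 = -3.3125.
Error = -3.375 − (-3.3125) = -0.0625.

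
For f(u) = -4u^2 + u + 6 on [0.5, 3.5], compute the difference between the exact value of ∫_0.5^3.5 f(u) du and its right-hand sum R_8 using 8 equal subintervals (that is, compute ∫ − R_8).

8.71875

Exact integral: ∫_0.5^3.5 f(u) du = -33.
R_8 = -41.71875.
Error = -33 − (-41.71875) = 8.71875.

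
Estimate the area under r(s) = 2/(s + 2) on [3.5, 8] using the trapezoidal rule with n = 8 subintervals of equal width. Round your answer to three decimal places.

Δs = (8 − 3.5)/8 = 0.5625.
r(3.5) = 4/11, r(4.0625) = 32/97, r(4.625) = 16/53, r(5.1875) = 32/115, r(5.75) = 8/31, r(6.3125) = 32/133, r(6.875) = 16/71, r(7.4375) = 32/151, r(8) = 0.2.
T_8 = (Δs/2)·[r(s_0) + 2r(s_1) + ... + 2r(s_{7}) + r(s_8)].
Sum ≈ 1.197.

1.197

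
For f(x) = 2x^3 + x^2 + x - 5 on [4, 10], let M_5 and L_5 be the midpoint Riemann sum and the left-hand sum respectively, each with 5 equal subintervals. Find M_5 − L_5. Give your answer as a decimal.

M_5 = 5165.04.
L_5 = 4080.72.
M_5 − L_5 = 1084.32.

1084.32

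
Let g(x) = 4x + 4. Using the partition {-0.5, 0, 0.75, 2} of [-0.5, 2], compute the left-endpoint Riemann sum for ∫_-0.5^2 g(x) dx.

12.75

Subinterval widths: 0.5, 0.75, 1.25.
Left endpoints: -0.5, 0, 0.75.
g(-0.5) = 2, g(0) = 4, g(0.75) = 7.
Sum = Σ Δx_i · g(x_i).
Sum = 12.75.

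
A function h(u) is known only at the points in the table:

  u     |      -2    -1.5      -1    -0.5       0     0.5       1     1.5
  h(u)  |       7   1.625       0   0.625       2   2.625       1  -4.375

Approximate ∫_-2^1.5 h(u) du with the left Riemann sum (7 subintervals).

7.4375

Δu = 0.5.
Sum = 0.5·[7 + 1.625 + 0 + 0.625 + 2 + 2.625 + 1] = 7.4375.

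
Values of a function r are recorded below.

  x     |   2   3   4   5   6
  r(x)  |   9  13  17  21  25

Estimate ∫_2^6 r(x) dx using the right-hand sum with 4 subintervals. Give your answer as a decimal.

Δx = 1.
Sum = 1·[13 + 17 + 21 + 25] = 76.

76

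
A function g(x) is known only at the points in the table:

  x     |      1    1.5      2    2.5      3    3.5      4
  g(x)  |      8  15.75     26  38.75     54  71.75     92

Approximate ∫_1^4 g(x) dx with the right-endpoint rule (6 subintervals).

149.125

Δx = 0.5.
Sum = 0.5·[15.75 + 26 + 38.75 + 54 + 71.75 + 92] = 149.125.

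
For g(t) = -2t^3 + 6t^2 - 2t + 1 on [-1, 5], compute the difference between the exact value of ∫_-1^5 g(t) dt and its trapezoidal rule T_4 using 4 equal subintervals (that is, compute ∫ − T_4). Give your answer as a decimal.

13.5

Exact integral: ∫_-1^5 g(t) dt = -78.
T_4 = -91.5.
Error = -78 − (-91.5) = 13.5.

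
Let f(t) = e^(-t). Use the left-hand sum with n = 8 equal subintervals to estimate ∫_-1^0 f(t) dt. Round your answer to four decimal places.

Δt = (0 − (-1))/8 = 0.125.
Left endpoints: -1, -0.875, -0.75, -0.625, -0.5, -0.375, -0.25, -0.125.
f(-1) ≈ 2.7183, f(-0.875) ≈ 2.3989, f(-0.75) ≈ 2.1170, f(-0.625) ≈ 1.8682, f(-0.5) ≈ 1.6487, f(-0.375) ≈ 1.4550, f(-0.25) ≈ 1.2840, f(-0.125) ≈ 1.1331.
Sum = Δt · [f(-1) + f(-0.875) + f(-0.75) + ...].
Sum ≈ 1.8279.

1.8279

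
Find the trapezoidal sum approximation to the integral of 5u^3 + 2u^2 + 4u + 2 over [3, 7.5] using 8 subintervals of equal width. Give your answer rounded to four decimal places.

4239.7405

Δu = (7.5 − 3)/8 = 0.5625.
f(3) = 167, f(3.5625) = 1096493/4096, f(4.125) = 206581/512, f(4.6875) = 2374367/4096, f(5.25) = 801.640625, f(5.8125) = 4401977/4096, f(6.375) = 718951/512, f(6.9375) = 7354283/4096, f(7.5) = 2253.875.
T_8 = (Δu/2)·[f(u_0) + 2f(u_1) + ... + 2f(u_{7}) + f(u_8)].
Sum ≈ 4239.7405.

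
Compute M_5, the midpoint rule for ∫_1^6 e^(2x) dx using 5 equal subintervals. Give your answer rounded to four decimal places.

69242.3575

Δx = (6 − 1)/5 = 1.
Midpoints: 1.5, 2.5, 3.5, 4.5, 5.5.
f(1.5) ≈ 20.0855, f(2.5) ≈ 148.4132, f(3.5) ≈ 1096.6332, f(4.5) ≈ 8103.0839, f(5.5) ≈ 59874.1417.
Sum = Δx · [f(1.5) + f(2.5) + f(3.5) + f(4.5) + f(5.5)].
Sum ≈ 69242.3575.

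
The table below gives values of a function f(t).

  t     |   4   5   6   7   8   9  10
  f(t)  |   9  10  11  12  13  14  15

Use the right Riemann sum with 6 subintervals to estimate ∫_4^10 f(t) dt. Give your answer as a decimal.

75

Δt = 1.
Sum = 1·[10 + 11 + 12 + 13 + 14 + 15] = 75.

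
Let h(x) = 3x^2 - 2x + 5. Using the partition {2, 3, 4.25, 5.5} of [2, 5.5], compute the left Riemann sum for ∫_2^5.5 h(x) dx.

108.859375

Subinterval widths: 1, 1.25, 1.25.
Left endpoints: 2, 3, 4.25.
h(2) = 13, h(3) = 26, h(4.25) = 50.6875.
Sum = Σ Δx_i · h(x_i).
Sum = 108.859375.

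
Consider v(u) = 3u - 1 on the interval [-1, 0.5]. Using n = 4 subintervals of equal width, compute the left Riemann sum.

-3.46875

Δu = (0.5 − (-1))/4 = 0.375.
Left endpoints: -1, -0.625, -0.25, 0.125.
v(-1) = -4, v(-0.625) = -2.875, v(-0.25) = -1.75, v(0.125) = -0.625.
Sum = Δu · [v(-1) + v(-0.625) + v(-0.25) + v(0.125)].
Sum = -3.46875.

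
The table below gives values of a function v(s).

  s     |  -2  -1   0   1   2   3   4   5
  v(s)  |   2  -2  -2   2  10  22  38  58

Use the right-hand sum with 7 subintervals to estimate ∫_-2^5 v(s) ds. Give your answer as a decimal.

Δs = 1.
Sum = 1·[(-2) + (-2) + 2 + 10 + 22 + 38 + 58] = 126.

126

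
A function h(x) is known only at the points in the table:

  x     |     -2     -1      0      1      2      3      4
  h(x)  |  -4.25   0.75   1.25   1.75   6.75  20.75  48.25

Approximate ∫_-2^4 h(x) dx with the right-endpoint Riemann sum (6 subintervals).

79.5

Δx = 1.
Sum = 1·[0.75 + 1.25 + 1.75 + 6.75 + 20.75 + 48.25] = 79.5.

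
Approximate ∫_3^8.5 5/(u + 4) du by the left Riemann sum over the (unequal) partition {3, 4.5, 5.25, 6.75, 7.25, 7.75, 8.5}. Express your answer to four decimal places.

Subinterval widths: 1.5, 0.75, 1.5, 0.5, 0.5, 0.75.
Left endpoints: 3, 4.5, 5.25, 6.75, 7.25, 7.75.
f(3) = 5/7, f(4.5) = 10/17, f(5.25) = 20/37, f(6.75) = 20/43, f(7.25) = 4/9, f(7.75) = 20/47.
Sum = Σ Δu_i · f(u_i).
Sum ≈ 3.0973.

3.0973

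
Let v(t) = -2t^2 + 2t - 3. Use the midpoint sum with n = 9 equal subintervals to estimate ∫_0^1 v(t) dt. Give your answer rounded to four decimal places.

Δt = (1 − 0)/9 = 1/9.
Midpoints: 1/18, 1/6, 5/18, 7/18, 0.5, 11/18, 13/18, 5/6, 17/18.
v(1/18) = -469/162, v(1/6) = -49/18, v(5/18) = -421/162, v(7/18) = -409/162, v(0.5) = -2.5, v(11/18) = -409/162, v(13/18) = -421/162, v(5/6) = -49/18, v(17/18) = -469/162.
Sum = Δt · [v(1/18) + v(1/6) + v(5/18) + ...].
Sum ≈ -2.6646.

-2.6646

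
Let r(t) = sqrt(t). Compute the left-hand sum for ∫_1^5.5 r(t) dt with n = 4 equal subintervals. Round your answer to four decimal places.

Δt = (5.5 − 1)/4 = 1.125.
Left endpoints: 1, 2.125, 3.25, 4.375.
r(1) ≈ 1.0000, r(2.125) ≈ 1.4577, r(3.25) ≈ 1.8028, r(4.375) ≈ 2.0917.
Sum = Δt · [r(1) + r(2.125) + r(3.25) + r(4.375)].
Sum ≈ 7.1462.

7.1462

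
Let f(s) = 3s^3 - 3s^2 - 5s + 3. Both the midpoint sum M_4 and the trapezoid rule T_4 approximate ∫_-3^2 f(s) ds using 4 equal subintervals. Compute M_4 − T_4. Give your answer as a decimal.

M_4 = -51.3671875.
T_4 = -66.015625.
M_4 − T_4 = 14.6484375.

14.6484375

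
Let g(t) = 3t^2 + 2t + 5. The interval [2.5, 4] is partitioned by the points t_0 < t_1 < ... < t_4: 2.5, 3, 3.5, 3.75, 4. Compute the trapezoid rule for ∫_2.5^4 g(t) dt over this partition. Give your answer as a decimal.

65.765625

Subinterval widths: 0.5, 0.5, 0.25, 0.25.
g(2.5) = 28.75, g(3) = 38, g(3.5) = 48.75, g(3.75) = 54.6875, g(4) = 61.
On each subinterval the trapezoid contributes (Δt_i/2)·[g(t_{i-1}) + g(t_i)].
Sum = 65.765625.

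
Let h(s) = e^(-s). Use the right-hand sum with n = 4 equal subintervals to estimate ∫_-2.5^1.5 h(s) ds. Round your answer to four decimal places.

Δs = (1.5 − (-2.5))/4 = 1.
Right endpoints: -1.5, -0.5, 0.5, 1.5.
h(-1.5) ≈ 4.4817, h(-0.5) ≈ 1.6487, h(0.5) ≈ 0.6065, h(1.5) ≈ 0.2231.
Sum = Δs · [h(-1.5) + h(-0.5) + h(0.5) + h(1.5)].
Sum ≈ 6.9601.

6.9601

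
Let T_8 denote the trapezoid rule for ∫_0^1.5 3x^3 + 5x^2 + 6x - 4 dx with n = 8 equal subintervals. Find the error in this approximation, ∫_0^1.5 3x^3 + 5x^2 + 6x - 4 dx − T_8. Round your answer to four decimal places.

-0.1033

Exact integral: ∫_0^1.5 f(x) dx = 10.171875.
T_8 ≈ 10.275146.
Error ≈ 10.171875 − 10.275146 ≈ -0.1033.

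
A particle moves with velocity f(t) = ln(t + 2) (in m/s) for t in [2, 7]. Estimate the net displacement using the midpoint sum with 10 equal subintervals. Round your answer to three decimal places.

9.231

Δt = (7 − 2)/10 = 0.5.
Midpoints: 2.25, 2.75, 3.25, 3.75, 4.25, 4.75, 5.25, 5.75, 6.25, 6.75.
f(2.25) ≈ 1.447, f(2.75) ≈ 1.558, f(3.25) ≈ 1.658, f(3.75) ≈ 1.749, f(4.25) ≈ 1.833, f(4.75) ≈ 1.910, f(5.25) ≈ 1.981, f(5.75) ≈ 2.048, f(6.25) ≈ 2.110, f(6.75) ≈ 2.169.
Sum = Δt · [f(2.25) + f(2.75) + f(3.25) + ...].
Sum ≈ 9.231.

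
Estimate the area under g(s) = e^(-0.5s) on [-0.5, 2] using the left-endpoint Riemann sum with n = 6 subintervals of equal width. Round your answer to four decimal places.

Δs = (2 − (-0.5))/6 = 5/12.
Left endpoints: -0.5, -1/12, 1/3, 0.75, 7/6, 19/12.
g(-0.5) ≈ 1.2840, g(-1/12) ≈ 1.0425, g(1/3) ≈ 0.8465, g(0.75) ≈ 0.6873, g(7/6) ≈ 0.5580, g(19/12) ≈ 0.4531.
Sum = Δs · [g(-0.5) + g(-1/12) + g(1/3) + ...].
Sum ≈ 2.0298.

2.0298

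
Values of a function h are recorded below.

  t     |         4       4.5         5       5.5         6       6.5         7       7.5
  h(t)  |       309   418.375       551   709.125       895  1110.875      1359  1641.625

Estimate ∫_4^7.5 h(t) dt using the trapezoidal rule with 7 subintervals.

3009.34375

Δt = 0.5.
T_7 = (0.5/2)·[309 + 2·418.375 + 2·551 + 2·709.125 + 2·895 + 2·1110.875 + 2·1359 + 1641.625] = 3009.34375.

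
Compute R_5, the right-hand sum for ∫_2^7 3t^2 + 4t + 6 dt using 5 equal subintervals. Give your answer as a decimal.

535

Δt = (7 − 2)/5 = 1.
Right endpoints: 3, 4, 5, 6, 7.
f(3) = 45, f(4) = 70, f(5) = 101, f(6) = 138, f(7) = 181.
Sum = Δt · [f(3) + f(4) + f(5) + f(6) + f(7)].
Sum = 535.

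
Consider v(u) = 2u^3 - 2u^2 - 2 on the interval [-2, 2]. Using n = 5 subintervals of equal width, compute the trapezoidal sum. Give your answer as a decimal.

Δu = (2 − (-2))/5 = 0.8.
v(-2) = -26, v(-1.2) = -8.336, v(-0.4) = -2.448, v(0.4) = -2.192, v(1.2) = -1.424, v(2) = 6.
T_5 = (Δu/2)·[v(u_0) + 2v(u_1) + ... + 2v(u_{4}) + v(u_5)].
Sum = -19.52.

-19.52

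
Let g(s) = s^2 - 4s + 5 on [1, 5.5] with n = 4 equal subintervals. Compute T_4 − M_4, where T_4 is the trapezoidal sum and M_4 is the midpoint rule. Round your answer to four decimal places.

1.4238

T_4 = 20.07421875.
M_4 ≈ 18.650391.
T_4 − M_4 ≈ 1.4238.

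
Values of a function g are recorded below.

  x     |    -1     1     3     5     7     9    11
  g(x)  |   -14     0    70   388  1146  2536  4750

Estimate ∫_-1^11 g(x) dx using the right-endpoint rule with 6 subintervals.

Δx = 2.
Sum = 2·[0 + 70 + 388 + 1146 + 2536 + 4750] = 17780.

17780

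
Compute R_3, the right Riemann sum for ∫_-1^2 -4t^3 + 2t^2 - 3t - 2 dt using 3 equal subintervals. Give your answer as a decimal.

-41

Δt = (2 − (-1))/3 = 1.
Right endpoints: 0, 1, 2.
f(0) = -2, f(1) = -7, f(2) = -32.
Sum = Δt · [f(0) + f(1) + f(2)].
Sum = -41.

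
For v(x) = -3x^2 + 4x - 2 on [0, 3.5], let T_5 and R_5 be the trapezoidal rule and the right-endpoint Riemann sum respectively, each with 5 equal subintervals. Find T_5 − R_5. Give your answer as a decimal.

7.9625

T_5 = -26.2325.
R_5 = -34.195.
T_5 − R_5 = 7.9625.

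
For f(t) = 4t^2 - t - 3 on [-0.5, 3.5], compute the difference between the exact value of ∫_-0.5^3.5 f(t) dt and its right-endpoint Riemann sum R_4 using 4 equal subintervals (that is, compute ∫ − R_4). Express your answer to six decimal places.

Exact integral: ∫_-0.5^3.5 f(t) dt ≈ 39.33333333.
R_4 = 64.
Error ≈ 39.33333333 − 64 ≈ -24.666667.

-24.666667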